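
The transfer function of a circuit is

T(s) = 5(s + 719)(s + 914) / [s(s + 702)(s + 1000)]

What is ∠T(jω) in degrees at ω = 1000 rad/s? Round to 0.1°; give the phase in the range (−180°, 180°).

At s = jω = j1000:
zero (s+719): 719 + j1000 → |·| = √(719²+1000²) = √1516961 ≈ 1231.6, ∠ = arctan(1000/719) ≈ 54.28°
zero (s+914): 914 + j1000 → |·| = √(914²+1000²) = √1835396 ≈ 1354.8, ∠ = arctan(1000/914) ≈ 47.57°
pole (s+702): 702 + j1000 → |·| = √(702²+1000²) = √1492804 ≈ 1221.8, ∠ = arctan(1000/702) ≈ 54.93°
pole (s+1000): 1000 + j1000 → |·| = √(1000²+1000²) = √2000000 ≈ 1414.2, ∠ = arctan(1000/1000) ≈ 45.00°
pole at origin: |s| = 1000, ∠ = 90.00° (in denominator)
∠T = 101.85° − 189.93° = -88.08°

-88.1°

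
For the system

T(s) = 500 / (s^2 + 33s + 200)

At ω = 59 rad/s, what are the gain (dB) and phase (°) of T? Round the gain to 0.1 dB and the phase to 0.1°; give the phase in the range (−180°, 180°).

Substitute s = j59:
Numerator: 500 = 500 + j0
Denominator: (j59)^2 + 33(j59) + 200 = -3281 + j1947
|N| = √(500² + 0²) ≈ 500, ∠N ≈ 0.00°
|D| = √(3281² + 1947²) ≈ 3815.2, ∠D ≈ 149.31°
|T| = 500 / 3815.2 ≈ 0.13105
Gain = 20 log₁₀(0.13105) ≈ -17.65 dB
∠T = 0.00° − 149.31° = -149.31°

-17.7 dB, -149.3°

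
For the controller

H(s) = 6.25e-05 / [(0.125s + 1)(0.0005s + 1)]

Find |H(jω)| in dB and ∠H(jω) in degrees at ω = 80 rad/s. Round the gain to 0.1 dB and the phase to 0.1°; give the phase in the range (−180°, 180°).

At ω = 80 rad/s:
pole (1 + j80·0.125) = 1 + j10 → |·| ≈ 10.05, ∠ ≈ 84.29°
pole (1 + j80·0.0005) = 1 + j0.04 → |·| ≈ 1.0008, ∠ ≈ 2.29°
|H| = 6.25e-05 · 1 / (10.05 · 1.0008) ≈ 6.2139e-06
Gain = 20 log₁₀(6.2139e-06) ≈ -104.13 dB
∠H = (0°) − (84.29° + 2.29°) = -86.58°

-104.1 dB, -86.6°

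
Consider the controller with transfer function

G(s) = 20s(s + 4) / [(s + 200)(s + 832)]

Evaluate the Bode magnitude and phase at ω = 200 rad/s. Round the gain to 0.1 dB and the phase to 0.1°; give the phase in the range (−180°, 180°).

At s = jω = j200:
zero (s+4): 4 + j200 → |·| = √(4²+200²) = √40016 ≈ 200.04, ∠ = arctan(200/4) ≈ 88.85°
zero at origin: s = j200 → |·| = 200, ∠ = 90.00°
pole (s+200): 200 + j200 → |·| = √(200²+200²) = √80000 ≈ 282.84, ∠ = arctan(200/200) ≈ 45.00°
pole (s+832): 832 + j200 → |·| = √(832²+200²) = √732224 ≈ 855.7, ∠ = arctan(200/832) ≈ 13.52°
|G| = 20 · 40008 / 2.4203e+05 ≈ 3.306
Gain = 20 log₁₀(3.306) ≈ 10.39 dB
∠G = 178.85° − 58.52° = 120.33°

10.4 dB, 120.3°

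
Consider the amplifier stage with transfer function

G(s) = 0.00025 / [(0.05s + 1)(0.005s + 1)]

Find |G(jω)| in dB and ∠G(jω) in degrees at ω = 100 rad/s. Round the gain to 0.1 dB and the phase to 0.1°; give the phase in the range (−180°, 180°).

At ω = 100 rad/s:
pole (1 + j100·0.05) = 1 + j5 → |·| ≈ 5.099, ∠ ≈ 78.69°
pole (1 + j100·0.005) = 1 + j0.5 → |·| ≈ 1.118, ∠ ≈ 26.57°
|G| = 0.00025 · 1 / (5.099 · 1.118) ≈ 4.3854e-05
Gain = 20 log₁₀(4.3854e-05) ≈ -87.16 dB
∠G = (0°) − (78.69° + 26.57°) = -105.26°

-87.2 dB, -105.3°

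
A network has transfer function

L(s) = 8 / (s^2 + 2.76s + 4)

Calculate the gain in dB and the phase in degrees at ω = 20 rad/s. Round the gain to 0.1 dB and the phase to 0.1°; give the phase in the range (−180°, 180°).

At s = jω = j20:
quadratic: (j20)² + 2.76·j20 + 4 = -396 + j55.2 → |·| ≈ 399.83, ∠ ≈ 172.06°
|L| = 8 / 399.83 ≈ 0.020009
Gain = 20 log₁₀(0.020009) ≈ -33.98 dB
∠L = 0.00° − 172.06° = -172.06°

-34.0 dB, -172.1°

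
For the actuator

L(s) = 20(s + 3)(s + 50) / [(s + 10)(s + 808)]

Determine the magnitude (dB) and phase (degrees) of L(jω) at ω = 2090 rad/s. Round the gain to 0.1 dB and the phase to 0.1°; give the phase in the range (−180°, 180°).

25.4 dB, 20.0°

At s = jω = j2090:
zero (s+3): 3 + j2090 → |·| = √(3²+2090²) = √4368109 ≈ 2090, ∠ = arctan(2090/3) ≈ 89.92°
zero (s+50): 50 + j2090 → |·| = √(50²+2090²) = √4370600 ≈ 2090.6, ∠ = arctan(2090/50) ≈ 88.63°
pole (s+10): 10 + j2090 → |·| = √(10²+2090²) = √4368200 ≈ 2090, ∠ = arctan(2090/10) ≈ 89.73°
pole (s+808): 808 + j2090 → |·| = √(808²+2090²) = √5020964 ≈ 2240.8, ∠ = arctan(2090/808) ≈ 68.86°
|L| = 20 · 4.3694e+06 / 4.6833e+06 ≈ 18.659
Gain = 20 log₁₀(18.659) ≈ 25.42 dB
∠L = 178.55° − 158.59° = 19.96°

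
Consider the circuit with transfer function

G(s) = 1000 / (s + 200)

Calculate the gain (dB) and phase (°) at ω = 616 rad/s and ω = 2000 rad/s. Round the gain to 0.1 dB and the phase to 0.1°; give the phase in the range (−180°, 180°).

At s = jω = j616:
pole (s+200): 200 + j616 → |·| = √(200²+616²) = √419456 ≈ 647.65, ∠ = arctan(616/200) ≈ 72.01°
|G| = 1000 / 647.65 ≈ 1.544
Gain = 20 log₁₀(1.544) ≈ 3.77 dB
∠G = 0.00° − 72.01° = -72.01°

At s = jω = j2000:
pole (s+200): 200 + j2000 → |·| = √(200²+2000²) = √4040000 ≈ 2010, ∠ = arctan(2000/200) ≈ 84.29°
|G| = 1000 / 2010 ≈ 0.49751
Gain = 20 log₁₀(0.49751) ≈ -6.06 dB
∠G = 0.00° − 84.29° = -84.29°

ω = 616: 3.8 dB, -72.0°; ω = 2000: -6.1 dB, -84.3°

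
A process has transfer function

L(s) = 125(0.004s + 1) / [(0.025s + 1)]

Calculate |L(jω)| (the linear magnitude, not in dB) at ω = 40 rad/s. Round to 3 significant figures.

At ω = 40 rad/s:
zero (1 + j40·0.004) = 1 + j0.16 → |·| ≈ 1.0127, ∠ ≈ 9.09°
pole (1 + j40·0.025) = 1 + j1 → |·| ≈ 1.4142, ∠ ≈ 45.00°
|L| = 125 · 1.0127 / (1.4142) ≈ 89.512

89.5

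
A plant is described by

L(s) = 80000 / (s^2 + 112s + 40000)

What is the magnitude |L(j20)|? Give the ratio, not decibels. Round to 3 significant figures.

2.02

At s = jω = j20:
quadratic: (j20)² + 112·j20 + 40000 = 39600 + j2240 → |·| ≈ 39663, ∠ ≈ 3.24°
|L| = 80000 / 39663 ≈ 2.017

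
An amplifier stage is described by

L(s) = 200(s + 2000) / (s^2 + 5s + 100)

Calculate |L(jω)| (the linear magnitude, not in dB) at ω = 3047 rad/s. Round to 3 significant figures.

0.0785

At s = jω = j3047:
zero (s+2000): 2000 + j3047 → |·| = √(2000²+3047²) = √13284209 ≈ 3644.8, ∠ = arctan(3047/2000) ≈ 56.72°
quadratic: (j3047)² + 5·j3047 + 100 = -9284109 + j15235 → |·| ≈ 9.2841e+06, ∠ ≈ 179.91°
|L| = 200 · 3644.8 / 9.2841e+06 ≈ 0.078517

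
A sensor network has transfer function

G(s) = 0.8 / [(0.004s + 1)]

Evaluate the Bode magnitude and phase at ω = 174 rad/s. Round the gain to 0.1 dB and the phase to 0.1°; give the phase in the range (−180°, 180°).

-3.7 dB, -34.8°

At ω = 174 rad/s:
pole (1 + j174·0.004) = 1 + j0.696 → |·| ≈ 1.2184, ∠ ≈ 34.84°
|G| = 0.8 · 1 / (1.2184) ≈ 0.6566
Gain = 20 log₁₀(0.6566) ≈ -3.65 dB
∠G = (0°) − (34.84°) = -34.84°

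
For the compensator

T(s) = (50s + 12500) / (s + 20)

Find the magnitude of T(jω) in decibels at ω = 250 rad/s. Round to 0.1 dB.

37.0 dB

Substitute s = j250:
Numerator: 50(j250) + 12500 = 12500 + j12500
Denominator: (j250) + 20 = 20 + j250
|N| = √(12500² + 12500²) ≈ 17678, ∠N ≈ 45.00°
|D| = √(20² + 250²) ≈ 250.8, ∠D ≈ 85.43°
|T| = 17678 / 250.8 ≈ 70.486
Gain = 20 log₁₀(70.486) ≈ 36.96 dB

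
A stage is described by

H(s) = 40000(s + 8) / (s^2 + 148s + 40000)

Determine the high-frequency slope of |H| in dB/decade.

Each pole contributes −20 dB/decade at high frequency; each zero contributes +20 dB/decade.
Net: 1 zero(s) − 2 pole(s) → -20 dB/decade.

-20 dB/decade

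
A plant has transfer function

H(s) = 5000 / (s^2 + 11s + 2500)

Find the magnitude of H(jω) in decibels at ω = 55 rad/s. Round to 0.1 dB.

15.9 dB

At s = jω = j55:
quadratic: (j55)² + 11·j55 + 2500 = -525 + j605 → |·| ≈ 801.03, ∠ ≈ 130.95°
|H| = 5000 / 801.03 ≈ 6.242
Gain = 20 log₁₀(6.242) ≈ 15.91 dB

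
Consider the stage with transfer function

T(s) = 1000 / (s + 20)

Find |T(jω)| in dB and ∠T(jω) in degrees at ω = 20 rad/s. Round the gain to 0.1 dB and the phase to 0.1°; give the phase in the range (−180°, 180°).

Substitute s = j20:
Numerator: 1000 = 1000 + j0
Denominator: (j20) + 20 = 20 + j20
|N| = √(1000² + 0²) ≈ 1000, ∠N ≈ 0.00°
|D| = √(20² + 20²) ≈ 28.284, ∠D ≈ 45.00°
|T| = 1000 / 28.284 ≈ 35.356
Gain = 20 log₁₀(35.356) ≈ 30.97 dB
∠T = 0.00° − 45.00° = -45.00°

31.0 dB, -45.0°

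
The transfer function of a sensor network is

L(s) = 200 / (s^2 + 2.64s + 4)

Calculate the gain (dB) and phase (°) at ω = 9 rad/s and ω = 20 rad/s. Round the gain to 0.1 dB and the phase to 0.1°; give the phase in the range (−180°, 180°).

At s = jω = j9:
quadratic: (j9)² + 2.64·j9 + 4 = -77 + j23.76 → |·| ≈ 80.582, ∠ ≈ 162.85°
|L| = 200 / 80.582 ≈ 2.4819
Gain = 20 log₁₀(2.4819) ≈ 7.90 dB
∠L = 0.00° − 162.85° = -162.85°

At s = jω = j20:
quadratic: (j20)² + 2.64·j20 + 4 = -396 + j52.8 → |·| ≈ 399.5, ∠ ≈ 172.41°
|L| = 200 / 399.5 ≈ 0.50063
Gain = 20 log₁₀(0.50063) ≈ -6.01 dB
∠L = 0.00° − 172.41° = -172.41°

ω = 9: 7.9 dB, -162.9°; ω = 20: -6.0 dB, -172.4°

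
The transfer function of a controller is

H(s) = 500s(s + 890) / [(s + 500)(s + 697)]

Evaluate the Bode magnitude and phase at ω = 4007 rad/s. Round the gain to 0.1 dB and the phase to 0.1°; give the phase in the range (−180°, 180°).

54.0 dB, 4.5°

At s = jω = j4007:
zero (s+890): 890 + j4007 → |·| = √(890²+4007²) = √16848149 ≈ 4104.6, ∠ = arctan(4007/890) ≈ 77.48°
zero at origin: s = j4007 → |·| = 4007, ∠ = 90.00°
pole (s+500): 500 + j4007 → |·| = √(500²+4007²) = √16306049 ≈ 4038.1, ∠ = arctan(4007/500) ≈ 82.89°
pole (s+697): 697 + j4007 → |·| = √(697²+4007²) = √16541858 ≈ 4067.2, ∠ = arctan(4007/697) ≈ 80.13°
|H| = 500 · 1.6447e+07 / 1.6424e+07 ≈ 500.7
Gain = 20 log₁₀(500.7) ≈ 53.99 dB
∠H = 167.48° − 163.02° = 4.46°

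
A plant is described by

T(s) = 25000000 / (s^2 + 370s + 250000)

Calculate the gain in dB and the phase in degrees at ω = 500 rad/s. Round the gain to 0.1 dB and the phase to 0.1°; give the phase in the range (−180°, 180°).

42.6 dB, -90.0°

At s = jω = j500:
quadratic: (j500)² + 370·j500 + 250000 = 0 + j185000 → |·| ≈ 1.85e+05, ∠ ≈ 90.00°
|T| = 25000000 / 1.85e+05 ≈ 135.14
Gain = 20 log₁₀(135.14) ≈ 42.62 dB
∠T = 0.00° − 90.00° = -90.00°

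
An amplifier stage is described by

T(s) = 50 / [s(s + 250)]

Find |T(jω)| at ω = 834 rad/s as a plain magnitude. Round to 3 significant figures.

At s = jω = j834:
pole (s+250): 250 + j834 → |·| = √(250²+834²) = √758056 ≈ 870.66, ∠ = arctan(834/250) ≈ 73.31°
pole at origin: |s| = 834, ∠ = 90.00° (in denominator)
|T| = 50 / 7.2613e+05 ≈ 6.8858e-05

6.89e-05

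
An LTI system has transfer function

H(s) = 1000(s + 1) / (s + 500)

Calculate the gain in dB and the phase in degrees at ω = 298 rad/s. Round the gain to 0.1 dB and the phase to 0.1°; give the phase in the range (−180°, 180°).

54.2 dB, 59.0°

At s = jω = j298:
zero (s+1): 1 + j298 → |·| = √(1²+298²) = √88805 ≈ 298, ∠ = arctan(298/1) ≈ 89.81°
pole (s+500): 500 + j298 → |·| = √(500²+298²) = √338804 ≈ 582.07, ∠ = arctan(298/500) ≈ 30.79°
|H| = 1000 · 298 / 582.07 ≈ 511.97
Gain = 20 log₁₀(511.97) ≈ 54.18 dB
∠H = 89.81° − 30.79° = 59.02°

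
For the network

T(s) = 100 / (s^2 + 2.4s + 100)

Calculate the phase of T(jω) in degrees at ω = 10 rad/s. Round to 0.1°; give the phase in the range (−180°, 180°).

At s = jω = j10:
quadratic: (j10)² + 2.4·j10 + 100 = 0 + j24 → |·| ≈ 24, ∠ ≈ 90.00°
∠T = 0.00° − 90.00° = -90.00°

-90.0°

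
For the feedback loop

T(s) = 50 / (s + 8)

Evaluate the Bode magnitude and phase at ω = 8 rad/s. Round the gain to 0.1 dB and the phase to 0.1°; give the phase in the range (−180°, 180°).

Substitute s = j8:
Numerator: 50 = 50 + j0
Denominator: (j8) + 8 = 8 + j8
|N| = √(50² + 0²) ≈ 50, ∠N ≈ 0.00°
|D| = √(8² + 8²) ≈ 11.314, ∠D ≈ 45.00°
|T| = 50 / 11.314 ≈ 4.4193
Gain = 20 log₁₀(4.4193) ≈ 12.91 dB
∠T = 0.00° − 45.00° = -45.00°

12.9 dB, -45.0°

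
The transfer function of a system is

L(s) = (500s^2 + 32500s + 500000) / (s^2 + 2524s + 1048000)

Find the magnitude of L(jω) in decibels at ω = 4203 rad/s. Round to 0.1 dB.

53.0 dB

Substitute s = j4203:
Numerator: 500(j4203)^2 + 32500(j4203) + 500000 = -8832104500 + j136597500
Denominator: (j4203)^2 + 2524(j4203) + 1048000 = -16617209 + j10608372
|N| = √(8832104500² + 136597500²) ≈ 8.8332e+09, ∠N ≈ 179.11°
|D| = √(16617209² + 10608372²) ≈ 1.9715e+07, ∠D ≈ 147.45°
|L| = 8.8332e+09 / 1.9715e+07 ≈ 448.04
Gain = 20 log₁₀(448.04) ≈ 53.03 dB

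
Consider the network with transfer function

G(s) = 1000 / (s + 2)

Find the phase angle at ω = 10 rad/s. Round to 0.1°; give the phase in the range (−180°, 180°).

-78.7°

Substitute s = j10:
Numerator: 1000 = 1000 + j0
Denominator: (j10) + 2 = 2 + j10
|N| = √(1000² + 0²) ≈ 1000, ∠N ≈ 0.00°
|D| = √(2² + 10²) ≈ 10.198, ∠D ≈ 78.69°
∠G = 0.00° − 78.69° = -78.69°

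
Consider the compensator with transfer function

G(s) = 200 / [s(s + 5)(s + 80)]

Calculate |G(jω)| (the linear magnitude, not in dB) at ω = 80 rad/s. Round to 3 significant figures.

0.000276

At s = jω = j80:
pole (s+5): 5 + j80 → |·| = √(5²+80²) = √6425 ≈ 80.156, ∠ = arctan(80/5) ≈ 86.42°
pole (s+80): 80 + j80 → |·| = √(80²+80²) = √12800 ≈ 113.14, ∠ = arctan(80/80) ≈ 45.00°
pole at origin: |s| = 80, ∠ = 90.00° (in denominator)
|G| = 200 / 7.2551e+05 ≈ 0.00027567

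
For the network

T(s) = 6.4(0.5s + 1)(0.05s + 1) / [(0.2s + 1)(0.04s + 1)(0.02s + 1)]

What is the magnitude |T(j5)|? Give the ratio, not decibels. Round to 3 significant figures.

At ω = 5 rad/s:
zero (1 + j5·0.5) = 1 + j2.5 → |·| ≈ 2.6926, ∠ ≈ 68.20°
zero (1 + j5·0.05) = 1 + j0.25 → |·| ≈ 1.0308, ∠ ≈ 14.04°
pole (1 + j5·0.2) = 1 + j1 → |·| ≈ 1.4142, ∠ ≈ 45.00°
pole (1 + j5·0.04) = 1 + j0.2 → |·| ≈ 1.0198, ∠ ≈ 11.31°
pole (1 + j5·0.02) = 1 + j0.1 → |·| ≈ 1.005, ∠ ≈ 5.71°
|T| = 6.4 · 2.6926 · 1.0308 / (1.4142 · 1.0198 · 1.005) ≈ 12.256

12.3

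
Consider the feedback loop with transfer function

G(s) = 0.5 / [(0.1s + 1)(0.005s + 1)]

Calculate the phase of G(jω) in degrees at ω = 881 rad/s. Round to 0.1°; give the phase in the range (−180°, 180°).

At ω = 881 rad/s:
pole (1 + j881·0.1) = 1 + j88.1 → |·| ≈ 88.106, ∠ ≈ 89.35°
pole (1 + j881·0.005) = 1 + j4.405 → |·| ≈ 4.5171, ∠ ≈ 77.21°
∠G = (0°) − (89.35° + 77.21°) = -166.56°

-166.6°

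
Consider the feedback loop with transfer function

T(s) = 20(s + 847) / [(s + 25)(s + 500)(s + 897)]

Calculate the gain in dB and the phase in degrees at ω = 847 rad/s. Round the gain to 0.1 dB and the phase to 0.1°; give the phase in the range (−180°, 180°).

-92.7 dB, -146.1°

At s = jω = j847:
zero (s+847): 847 + j847 → |·| = √(847²+847²) = √1434818 ≈ 1197.8, ∠ = arctan(847/847) ≈ 45.00°
pole (s+25): 25 + j847 → |·| = √(25²+847²) = √718034 ≈ 847.37, ∠ = arctan(847/25) ≈ 88.31°
pole (s+500): 500 + j847 → |·| = √(500²+847²) = √967409 ≈ 983.57, ∠ = arctan(847/500) ≈ 59.45°
pole (s+897): 897 + j847 → |·| = √(897²+847²) = √1522018 ≈ 1233.7, ∠ = arctan(847/897) ≈ 43.36°
|T| = 20 · 1197.8 / 1.0282e+09 ≈ 2.3299e-05
Gain = 20 log₁₀(2.3299e-05) ≈ -92.65 dB
∠T = 45.00° − 191.12° = -146.12°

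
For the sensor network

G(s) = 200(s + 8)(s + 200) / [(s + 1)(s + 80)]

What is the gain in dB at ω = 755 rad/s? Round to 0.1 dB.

46.3 dB

At s = jω = j755:
zero (s+8): 8 + j755 → |·| = √(8²+755²) = √570089 ≈ 755.04, ∠ = arctan(755/8) ≈ 89.39°
zero (s+200): 200 + j755 → |·| = √(200²+755²) = √610025 ≈ 781.04, ∠ = arctan(755/200) ≈ 75.16°
pole (s+1): 1 + j755 → |·| = √(1²+755²) = √570026 ≈ 755, ∠ = arctan(755/1) ≈ 89.92°
pole (s+80): 80 + j755 → |·| = √(80²+755²) = √576425 ≈ 759.23, ∠ = arctan(755/80) ≈ 83.95°
|G| = 200 · 5.8972e+05 / 5.7322e+05 ≈ 205.76
Gain = 20 log₁₀(205.76) ≈ 46.27 dB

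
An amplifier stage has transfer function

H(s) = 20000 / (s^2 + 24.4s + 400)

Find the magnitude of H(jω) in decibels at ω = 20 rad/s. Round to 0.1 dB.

At s = jω = j20:
quadratic: (j20)² + 24.4·j20 + 400 = 0 + j488 → |·| ≈ 488, ∠ ≈ 90.00°
|H| = 20000 / 488 ≈ 40.984
Gain = 20 log₁₀(40.984) ≈ 32.25 dB

32.3 dB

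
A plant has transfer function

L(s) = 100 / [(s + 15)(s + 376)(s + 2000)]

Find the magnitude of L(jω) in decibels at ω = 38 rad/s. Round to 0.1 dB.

-109.8 dB

At s = jω = j38:
pole (s+15): 15 + j38 → |·| = √(15²+38²) = √1669 ≈ 40.853, ∠ = arctan(38/15) ≈ 68.46°
pole (s+376): 376 + j38 → |·| = √(376²+38²) = √142820 ≈ 377.92, ∠ = arctan(38/376) ≈ 5.77°
pole (s+2000): 2000 + j38 → |·| = √(2000²+38²) = √4001444 ≈ 2000.4, ∠ = arctan(38/2000) ≈ 1.09°
|L| = 100 / 3.0885e+07 ≈ 3.2378e-06
Gain = 20 log₁₀(3.2378e-06) ≈ -109.79 dB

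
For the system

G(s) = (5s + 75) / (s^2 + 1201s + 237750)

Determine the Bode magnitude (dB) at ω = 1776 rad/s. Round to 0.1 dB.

-52.2 dB

Substitute s = j1776:
Numerator: 5(j1776) + 75 = 75 + j8880
Denominator: (j1776)^2 + 1201(j1776) + 237750 = -2916426 + j2132976
|N| = √(75² + 8880²) ≈ 8880.3, ∠N ≈ 89.52°
|D| = √(2916426² + 2132976²) ≈ 3.6132e+06, ∠D ≈ 143.82°
|G| = 8880.3 / 3.6132e+06 ≈ 0.0024577
Gain = 20 log₁₀(0.0024577) ≈ -52.19 dB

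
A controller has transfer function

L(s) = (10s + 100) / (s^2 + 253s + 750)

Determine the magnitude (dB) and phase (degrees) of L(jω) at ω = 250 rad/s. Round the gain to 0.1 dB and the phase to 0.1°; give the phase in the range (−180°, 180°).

Substitute s = j250:
Numerator: 10(j250) + 100 = 100 + j2500
Denominator: (j250)^2 + 253(j250) + 750 = -61750 + j63250
|N| = √(100² + 2500²) ≈ 2502, ∠N ≈ 87.71°
|D| = √(61750² + 63250²) ≈ 88395, ∠D ≈ 134.31°
|L| = 2502 / 88395 ≈ 0.028305
Gain = 20 log₁₀(0.028305) ≈ -30.96 dB
∠L = 87.71° − 134.31° = -46.60°

-31.0 dB, -46.6°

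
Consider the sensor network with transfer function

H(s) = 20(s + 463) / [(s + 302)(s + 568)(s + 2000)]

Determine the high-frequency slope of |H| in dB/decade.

Each pole contributes −20 dB/decade at high frequency; each zero contributes +20 dB/decade.
Net: 1 zero(s) − 3 pole(s) → -40 dB/decade.

-40 dB/decade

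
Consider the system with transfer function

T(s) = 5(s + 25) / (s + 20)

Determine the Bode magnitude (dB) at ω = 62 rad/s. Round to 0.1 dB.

At s = jω = j62:
zero (s+25): 25 + j62 → |·| = √(25²+62²) = √4469 ≈ 66.851, ∠ = arctan(62/25) ≈ 68.04°
pole (s+20): 20 + j62 → |·| = √(20²+62²) = √4244 ≈ 65.146, ∠ = arctan(62/20) ≈ 72.12°
|T| = 5 · 66.851 / 65.146 ≈ 5.1309
Gain = 20 log₁₀(5.1309) ≈ 14.20 dB

14.2 dB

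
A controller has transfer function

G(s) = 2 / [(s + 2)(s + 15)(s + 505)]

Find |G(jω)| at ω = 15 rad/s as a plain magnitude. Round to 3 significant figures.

1.23e-05

At s = jω = j15:
pole (s+2): 2 + j15 → |·| = √(2²+15²) = √229 ≈ 15.133, ∠ = arctan(15/2) ≈ 82.41°
pole (s+15): 15 + j15 → |·| = √(15²+15²) = √450 ≈ 21.213, ∠ = arctan(15/15) ≈ 45.00°
pole (s+505): 505 + j15 → |·| = √(505²+15²) = √255250 ≈ 505.22, ∠ = arctan(15/505) ≈ 1.70°
|G| = 2 / 1.6218e+05 ≈ 1.2332e-05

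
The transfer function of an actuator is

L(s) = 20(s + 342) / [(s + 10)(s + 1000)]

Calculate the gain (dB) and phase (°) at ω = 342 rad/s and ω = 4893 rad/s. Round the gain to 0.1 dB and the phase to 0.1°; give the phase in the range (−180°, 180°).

At s = jω = j342:
zero (s+342): 342 + j342 → |·| = √(342²+342²) = √233928 ≈ 483.66, ∠ = arctan(342/342) ≈ 45.00°
pole (s+10): 10 + j342 → |·| = √(10²+342²) = √117064 ≈ 342.15, ∠ = arctan(342/10) ≈ 88.33°
pole (s+1000): 1000 + j342 → |·| = √(1000²+342²) = √1116964 ≈ 1056.9, ∠ = arctan(342/1000) ≈ 18.88°
|L| = 20 · 483.66 / 3.6162e+05 ≈ 0.02675
Gain = 20 log₁₀(0.02675) ≈ -31.45 dB
∠L = 45.00° − 107.21° = -62.21°

At s = jω = j4893:
zero (s+342): 342 + j4893 → |·| = √(342²+4893²) = √24058413 ≈ 4904.9, ∠ = arctan(4893/342) ≈ 86.00°
pole (s+10): 10 + j4893 → |·| = √(10²+4893²) = √23941549 ≈ 4893, ∠ = arctan(4893/10) ≈ 89.88°
pole (s+1000): 1000 + j4893 → |·| = √(1000²+4893²) = √24941449 ≈ 4994.1, ∠ = arctan(4893/1000) ≈ 78.45°
|L| = 20 · 4904.9 / 2.4436e+07 ≈ 0.0040145
Gain = 20 log₁₀(0.0040145) ≈ -47.93 dB
∠L = 86.00° − 168.33° = -82.33°

ω = 342: -31.5 dB, -62.2°; ω = 4893: -47.9 dB, -82.3°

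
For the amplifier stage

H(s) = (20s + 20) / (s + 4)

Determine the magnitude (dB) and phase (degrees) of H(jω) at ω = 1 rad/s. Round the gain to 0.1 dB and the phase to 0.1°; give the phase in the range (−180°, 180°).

16.7 dB, 31.0°

Substitute s = j1:
Numerator: 20(j1) + 20 = 20 + j20
Denominator: (j1) + 4 = 4 + j1
|N| = √(20² + 20²) ≈ 28.284, ∠N ≈ 45.00°
|D| = √(4² + 1²) ≈ 4.1231, ∠D ≈ 14.04°
|H| = 28.284 / 4.1231 ≈ 6.8599
Gain = 20 log₁₀(6.8599) ≈ 16.73 dB
∠H = 45.00° − 14.04° = 30.96°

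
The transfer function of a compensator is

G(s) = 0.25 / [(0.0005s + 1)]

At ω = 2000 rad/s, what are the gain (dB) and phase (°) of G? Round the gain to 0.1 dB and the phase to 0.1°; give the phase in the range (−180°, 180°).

-15.1 dB, -45.0°

At ω = 2000 rad/s:
pole (1 + j2000·0.0005) = 1 + j1 → |·| ≈ 1.4142, ∠ ≈ 45.00°
|G| = 0.25 · 1 / (1.4142) ≈ 0.17678
Gain = 20 log₁₀(0.17678) ≈ -15.05 dB
∠G = (0°) − (45.00°) = -45.00°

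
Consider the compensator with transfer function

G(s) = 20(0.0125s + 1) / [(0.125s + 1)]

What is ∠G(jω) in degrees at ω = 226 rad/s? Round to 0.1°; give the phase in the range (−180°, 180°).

At ω = 226 rad/s:
zero (1 + j226·0.0125) = 1 + j2.825 → |·| ≈ 2.9968, ∠ ≈ 70.51°
pole (1 + j226·0.125) = 1 + j28.25 → |·| ≈ 28.268, ∠ ≈ 87.97°
∠G = (70.51°) − (87.97°) = -17.46°

-17.5°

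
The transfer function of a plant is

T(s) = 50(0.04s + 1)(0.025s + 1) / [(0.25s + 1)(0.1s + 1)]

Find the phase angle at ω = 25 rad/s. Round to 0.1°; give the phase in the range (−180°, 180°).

-72.1°

At ω = 25 rad/s:
zero (1 + j25·0.04) = 1 + j1 → |·| ≈ 1.4142, ∠ ≈ 45.00°
zero (1 + j25·0.025) = 1 + j0.625 → |·| ≈ 1.1792, ∠ ≈ 32.01°
pole (1 + j25·0.25) = 1 + j6.25 → |·| ≈ 6.3295, ∠ ≈ 80.91°
pole (1 + j25·0.1) = 1 + j2.5 → |·| ≈ 2.6926, ∠ ≈ 68.20°
∠T = (45.00° + 32.01°) − (80.91° + 68.20°) = -72.10°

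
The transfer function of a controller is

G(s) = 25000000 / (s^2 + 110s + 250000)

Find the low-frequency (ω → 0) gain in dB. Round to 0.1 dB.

G(0) = 25000000 / 250000 = 100
20 log₁₀(100) ≈ 40.00 dB

40.0 dB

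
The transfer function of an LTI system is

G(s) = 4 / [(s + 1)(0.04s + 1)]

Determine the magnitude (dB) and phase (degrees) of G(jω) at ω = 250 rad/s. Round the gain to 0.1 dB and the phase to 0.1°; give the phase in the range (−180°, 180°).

At ω = 250 rad/s:
pole (1 + j250·1) = 1 + j250 → |·| ≈ 250, ∠ ≈ 89.77°
pole (1 + j250·0.04) = 1 + j10 → |·| ≈ 10.05, ∠ ≈ 84.29°
|G| = 4 · 1 / (250 · 10.05) ≈ 0.001592
Gain = 20 log₁₀(0.001592) ≈ -55.96 dB
∠G = (0°) − (89.77° + 84.29°) = -174.06°

-56.0 dB, -174.1°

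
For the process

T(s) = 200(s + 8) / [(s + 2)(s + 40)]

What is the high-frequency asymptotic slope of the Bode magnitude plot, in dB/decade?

-20 dB/decade

Each pole contributes −20 dB/decade at high frequency; each zero contributes +20 dB/decade.
Net: 1 zero(s) − 2 pole(s) → -20 dB/decade.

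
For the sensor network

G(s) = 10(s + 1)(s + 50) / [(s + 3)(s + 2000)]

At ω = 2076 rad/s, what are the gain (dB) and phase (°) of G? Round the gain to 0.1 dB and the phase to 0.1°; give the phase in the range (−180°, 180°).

17.2 dB, 42.6°

At s = jω = j2076:
zero (s+1): 1 + j2076 → |·| = √(1²+2076²) = √4309777 ≈ 2076, ∠ = arctan(2076/1) ≈ 89.97°
zero (s+50): 50 + j2076 → |·| = √(50²+2076²) = √4312276 ≈ 2076.6, ∠ = arctan(2076/50) ≈ 88.62°
pole (s+3): 3 + j2076 → |·| = √(3²+2076²) = √4309785 ≈ 2076, ∠ = arctan(2076/3) ≈ 89.92°
pole (s+2000): 2000 + j2076 → |·| = √(2000²+2076²) = √8309776 ≈ 2882.7, ∠ = arctan(2076/2000) ≈ 46.07°
|G| = 10 · 4.311e+06 / 5.9845e+06 ≈ 7.2036
Gain = 20 log₁₀(7.2036) ≈ 17.15 dB
∠G = 178.59° − 135.99° = 42.60°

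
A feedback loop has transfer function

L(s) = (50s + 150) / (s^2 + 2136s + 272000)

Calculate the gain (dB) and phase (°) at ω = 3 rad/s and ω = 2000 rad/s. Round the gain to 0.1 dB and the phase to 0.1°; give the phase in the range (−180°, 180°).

ω = 3: -62.2 dB, 43.7°; ω = 2000: -35.1 dB, -41.2°

Substitute s = j3:
Numerator: 50(j3) + 150 = 150 + j150
Denominator: (j3)^2 + 2136(j3) + 272000 = 271991 + j6408
|N| = √(150² + 150²) ≈ 212.13, ∠N ≈ 45.00°
|D| = √(271991² + 6408²) ≈ 2.7207e+05, ∠D ≈ 1.35°
|L| = 212.13 / 2.7207e+05 ≈ 0.00077969
Gain = 20 log₁₀(0.00077969) ≈ -62.16 dB
∠L = 45.00° − 1.35° = 43.65°

Substitute s = j2000:
Numerator: 50(j2000) + 150 = 150 + j100000
Denominator: (j2000)^2 + 2136(j2000) + 272000 = -3728000 + j4272000
|N| = √(150² + 100000²) ≈ 1e+05, ∠N ≈ 89.91°
|D| = √(3728000² + 4272000²) ≈ 5.6699e+06, ∠D ≈ 131.11°
|L| = 1e+05 / 5.6699e+06 ≈ 0.017637
Gain = 20 log₁₀(0.017637) ≈ -35.07 dB
∠L = 89.91° − 131.11° = -41.20°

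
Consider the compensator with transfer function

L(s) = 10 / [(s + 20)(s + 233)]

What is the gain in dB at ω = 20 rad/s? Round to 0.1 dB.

At s = jω = j20:
pole (s+20): 20 + j20 → |·| = √(20²+20²) = √800 ≈ 28.284, ∠ = arctan(20/20) ≈ 45.00°
pole (s+233): 233 + j20 → |·| = √(233²+20²) = √54689 ≈ 233.86, ∠ = arctan(20/233) ≈ 4.91°
|L| = 10 / 6614.5 ≈ 0.0015118
Gain = 20 log₁₀(0.0015118) ≈ -56.41 dB

-56.4 dB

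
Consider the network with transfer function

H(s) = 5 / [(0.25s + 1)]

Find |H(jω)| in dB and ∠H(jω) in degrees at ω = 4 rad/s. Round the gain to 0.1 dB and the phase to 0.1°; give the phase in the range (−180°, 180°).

11.0 dB, -45.0°

At ω = 4 rad/s:
pole (1 + j4·0.25) = 1 + j1 → |·| ≈ 1.4142, ∠ ≈ 45.00°
|H| = 5 · 1 / (1.4142) ≈ 3.5356
Gain = 20 log₁₀(3.5356) ≈ 10.97 dB
∠H = (0°) − (45.00°) = -45.00°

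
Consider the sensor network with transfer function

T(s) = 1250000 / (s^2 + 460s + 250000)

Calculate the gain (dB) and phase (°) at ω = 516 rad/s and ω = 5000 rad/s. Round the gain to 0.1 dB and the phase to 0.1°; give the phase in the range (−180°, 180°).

At s = jω = j516:
quadratic: (j516)² + 460·j516 + 250000 = -16256 + j237360 → |·| ≈ 2.3792e+05, ∠ ≈ 93.92°
|T| = 1250000 / 2.3792e+05 ≈ 5.2539
Gain = 20 log₁₀(5.2539) ≈ 14.41 dB
∠T = 0.00° − 93.92° = -93.92°

At s = jω = j5000:
quadratic: (j5000)² + 460·j5000 + 250000 = -24750000 + j2300000 → |·| ≈ 2.4857e+07, ∠ ≈ 174.69°
|T| = 1250000 / 2.4857e+07 ≈ 0.050288
Gain = 20 log₁₀(0.050288) ≈ -25.97 dB
∠T = 0.00° − 174.69° = -174.69°

ω = 516: 14.4 dB, -93.9°; ω = 5000: -26.0 dB, -174.7°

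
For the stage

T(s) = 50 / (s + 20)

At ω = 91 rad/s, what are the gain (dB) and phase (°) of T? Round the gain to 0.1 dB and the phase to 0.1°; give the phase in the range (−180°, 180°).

Substitute s = j91:
Numerator: 50 = 50 + j0
Denominator: (j91) + 20 = 20 + j91
|N| = √(50² + 0²) ≈ 50, ∠N ≈ 0.00°
|D| = √(20² + 91²) ≈ 93.172, ∠D ≈ 77.60°
|T| = 50 / 93.172 ≈ 0.53664
Gain = 20 log₁₀(0.53664) ≈ -5.41 dB
∠T = 0.00° − 77.60° = -77.60°

-5.4 dB, -77.6°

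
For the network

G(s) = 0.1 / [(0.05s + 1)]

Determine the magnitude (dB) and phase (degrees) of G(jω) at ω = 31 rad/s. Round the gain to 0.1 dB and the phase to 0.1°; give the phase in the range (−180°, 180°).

-25.3 dB, -57.2°

At ω = 31 rad/s:
pole (1 + j31·0.05) = 1 + j1.55 → |·| ≈ 1.8446, ∠ ≈ 57.17°
|G| = 0.1 · 1 / (1.8446) ≈ 0.054212
Gain = 20 log₁₀(0.054212) ≈ -25.32 dB
∠G = (0°) − (57.17°) = -57.17°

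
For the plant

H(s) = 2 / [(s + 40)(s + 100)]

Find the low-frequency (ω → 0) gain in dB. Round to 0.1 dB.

H(0) = 2 / (40·100) = 0.0005
20 log₁₀(0.0005) ≈ -66.02 dB

-66.0 dB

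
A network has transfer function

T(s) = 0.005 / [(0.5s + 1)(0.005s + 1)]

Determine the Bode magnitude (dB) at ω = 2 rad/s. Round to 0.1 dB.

At ω = 2 rad/s:
pole (1 + j2·0.5) = 1 + j1 → |·| ≈ 1.4142, ∠ ≈ 45.00°
pole (1 + j2·0.005) = 1 + j0.01 → |·| ≈ 1, ∠ ≈ 0.57°
|T| = 0.005 · 1 / (1.4142 · 1) ≈ 0.0035356
Gain = 20 log₁₀(0.0035356) ≈ -49.03 dB

-49.0 dB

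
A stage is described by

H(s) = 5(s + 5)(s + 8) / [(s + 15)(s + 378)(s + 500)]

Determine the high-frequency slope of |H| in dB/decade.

Each pole contributes −20 dB/decade at high frequency; each zero contributes +20 dB/decade.
Net: 2 zero(s) − 3 pole(s) → -20 dB/decade.

-20 dB/decade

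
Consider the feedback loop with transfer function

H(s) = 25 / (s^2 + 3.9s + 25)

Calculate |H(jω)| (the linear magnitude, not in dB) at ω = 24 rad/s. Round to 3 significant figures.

0.0447

At s = jω = j24:
quadratic: (j24)² + 3.9·j24 + 25 = -551 + j93.6 → |·| ≈ 558.89, ∠ ≈ 170.36°
|H| = 25 / 558.89 ≈ 0.044732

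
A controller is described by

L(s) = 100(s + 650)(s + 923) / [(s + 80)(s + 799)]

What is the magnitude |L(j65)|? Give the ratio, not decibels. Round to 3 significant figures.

731

At s = jω = j65:
zero (s+650): 650 + j65 → |·| = √(650²+65²) = √426725 ≈ 653.24, ∠ = arctan(65/650) ≈ 5.71°
zero (s+923): 923 + j65 → |·| = √(923²+65²) = √856154 ≈ 925.29, ∠ = arctan(65/923) ≈ 4.03°
pole (s+80): 80 + j65 → |·| = √(80²+65²) = √10625 ≈ 103.08, ∠ = arctan(65/80) ≈ 39.09°
pole (s+799): 799 + j65 → |·| = √(799²+65²) = √642626 ≈ 801.64, ∠ = arctan(65/799) ≈ 4.65°
|L| = 100 · 6.0444e+05 / 82633 ≈ 731.48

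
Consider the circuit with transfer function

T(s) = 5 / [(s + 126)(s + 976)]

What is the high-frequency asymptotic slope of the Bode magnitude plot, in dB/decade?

-40 dB/decade

Each pole contributes −20 dB/decade at high frequency; each zero contributes +20 dB/decade.
Net: 0 zero(s) − 2 pole(s) → -40 dB/decade.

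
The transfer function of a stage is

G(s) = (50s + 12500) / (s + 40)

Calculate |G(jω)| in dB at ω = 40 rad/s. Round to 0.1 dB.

Substitute s = j40:
Numerator: 50(j40) + 12500 = 12500 + j2000
Denominator: (j40) + 40 = 40 + j40
|N| = √(12500² + 2000²) ≈ 12659, ∠N ≈ 9.09°
|D| = √(40² + 40²) ≈ 56.569, ∠D ≈ 45.00°
|G| = 12659 / 56.569 ≈ 223.78
Gain = 20 log₁₀(223.78) ≈ 47.00 dB

47.0 dB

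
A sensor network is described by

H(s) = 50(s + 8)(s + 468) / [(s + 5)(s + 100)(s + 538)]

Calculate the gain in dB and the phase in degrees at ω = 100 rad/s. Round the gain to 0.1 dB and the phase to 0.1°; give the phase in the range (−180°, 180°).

-10.2 dB, -45.2°

At s = jω = j100:
zero (s+8): 8 + j100 → |·| = √(8²+100²) = √10064 ≈ 100.32, ∠ = arctan(100/8) ≈ 85.43°
zero (s+468): 468 + j100 → |·| = √(468²+100²) = √229024 ≈ 478.56, ∠ = arctan(100/468) ≈ 12.06°
pole (s+5): 5 + j100 → |·| = √(5²+100²) = √10025 ≈ 100.12, ∠ = arctan(100/5) ≈ 87.14°
pole (s+100): 100 + j100 → |·| = √(100²+100²) = √20000 ≈ 141.42, ∠ = arctan(100/100) ≈ 45.00°
pole (s+538): 538 + j100 → |·| = √(538²+100²) = √299444 ≈ 547.21, ∠ = arctan(100/538) ≈ 10.53°
|H| = 50 · 48009 / 7.7479e+06 ≈ 0.30982
Gain = 20 log₁₀(0.30982) ≈ -10.18 dB
∠H = 97.49° − 142.67° = -45.18°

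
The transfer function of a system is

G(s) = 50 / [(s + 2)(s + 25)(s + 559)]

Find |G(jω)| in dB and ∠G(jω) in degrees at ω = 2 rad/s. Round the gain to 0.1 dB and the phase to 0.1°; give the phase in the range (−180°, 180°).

-58.0 dB, -49.8°

At s = jω = j2:
pole (s+2): 2 + j2 → |·| = √(2²+2²) = √8 ≈ 2.8284, ∠ = arctan(2/2) ≈ 45.00°
pole (s+25): 25 + j2 → |·| = √(25²+2²) = √629 ≈ 25.08, ∠ = arctan(2/25) ≈ 4.57°
pole (s+559): 559 + j2 → |·| = √(559²+2²) = √312485 ≈ 559, ∠ = arctan(2/559) ≈ 0.20°
|G| = 50 / 39653 ≈ 0.0012609
Gain = 20 log₁₀(0.0012609) ≈ -57.99 dB
∠G = 0.00° − 49.77° = -49.77°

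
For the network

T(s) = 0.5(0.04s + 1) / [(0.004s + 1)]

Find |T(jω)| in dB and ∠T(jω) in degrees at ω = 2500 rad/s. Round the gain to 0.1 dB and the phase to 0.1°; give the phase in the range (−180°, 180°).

At ω = 2500 rad/s:
zero (1 + j2500·0.04) = 1 + j100 → |·| ≈ 100, ∠ ≈ 89.43°
pole (1 + j2500·0.004) = 1 + j10 → |·| ≈ 10.05, ∠ ≈ 84.29°
|T| = 0.5 · 100 / (10.05) ≈ 4.9751
Gain = 20 log₁₀(4.9751) ≈ 13.94 dB
∠T = (89.43°) − (84.29°) = 5.14°

13.9 dB, 5.1°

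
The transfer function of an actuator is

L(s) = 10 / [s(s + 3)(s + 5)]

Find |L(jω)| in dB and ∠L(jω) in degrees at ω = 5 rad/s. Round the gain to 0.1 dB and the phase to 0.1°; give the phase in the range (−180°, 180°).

At s = jω = j5:
pole (s+3): 3 + j5 → |·| = √(3²+5²) = √34 ≈ 5.831, ∠ = arctan(5/3) ≈ 59.04°
pole (s+5): 5 + j5 → |·| = √(5²+5²) = √50 ≈ 7.0711, ∠ = arctan(5/5) ≈ 45.00°
pole at origin: |s| = 5, ∠ = 90.00° (in denominator)
|L| = 10 / 206.16 ≈ 0.048506
Gain = 20 log₁₀(0.048506) ≈ -26.28 dB
∠L = 0.00° − 194.04° = -194.04° ≡ 165.96° (principal value)

-26.3 dB, 166.0°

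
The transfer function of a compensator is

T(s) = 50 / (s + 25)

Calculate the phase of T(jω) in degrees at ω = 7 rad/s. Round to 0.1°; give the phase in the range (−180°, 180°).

-15.6°

Substitute s = j7:
Numerator: 50 = 50 + j0
Denominator: (j7) + 25 = 25 + j7
|N| = √(50² + 0²) ≈ 50, ∠N ≈ 0.00°
|D| = √(25² + 7²) ≈ 25.962, ∠D ≈ 15.64°
∠T = 0.00° − 15.64° = -15.64°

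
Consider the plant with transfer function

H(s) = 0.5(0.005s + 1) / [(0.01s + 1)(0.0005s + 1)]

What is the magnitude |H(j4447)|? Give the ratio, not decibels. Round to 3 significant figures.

0.103

At ω = 4447 rad/s:
zero (1 + j4447·0.005) = 1 + j22.235 → |·| ≈ 22.257, ∠ ≈ 87.42°
pole (1 + j4447·0.01) = 1 + j44.47 → |·| ≈ 44.481, ∠ ≈ 88.71°
pole (1 + j4447·0.0005) = 1 + j2.2235 → |·| ≈ 2.438, ∠ ≈ 65.78°
|H| = 0.5 · 22.257 / (44.481 · 2.438) ≈ 0.10262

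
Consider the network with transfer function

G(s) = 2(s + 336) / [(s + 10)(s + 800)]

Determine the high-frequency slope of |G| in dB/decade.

Each pole contributes −20 dB/decade at high frequency; each zero contributes +20 dB/decade.
Net: 1 zero(s) − 2 pole(s) → -20 dB/decade.

-20 dB/decade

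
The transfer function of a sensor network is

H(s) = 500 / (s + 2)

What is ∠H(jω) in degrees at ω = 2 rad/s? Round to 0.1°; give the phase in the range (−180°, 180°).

-45.0°

Substitute s = j2:
Numerator: 500 = 500 + j0
Denominator: (j2) + 2 = 2 + j2
|N| = √(500² + 0²) ≈ 500, ∠N ≈ 0.00°
|D| = √(2² + 2²) ≈ 2.8284, ∠D ≈ 45.00°
∠H = 0.00° − 45.00° = -45.00°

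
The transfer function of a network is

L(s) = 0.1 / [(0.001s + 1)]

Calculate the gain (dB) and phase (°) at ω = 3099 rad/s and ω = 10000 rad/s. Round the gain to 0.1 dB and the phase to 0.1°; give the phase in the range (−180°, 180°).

At ω = 3099 rad/s:
pole (1 + j3099·0.001) = 1 + j3.099 → |·| ≈ 3.2563, ∠ ≈ 72.12°
|L| = 0.1 · 1 / (3.2563) ≈ 0.03071
Gain = 20 log₁₀(0.03071) ≈ -30.25 dB
∠L = (0°) − (72.12°) = -72.12°

At ω = 10000 rad/s:
pole (1 + j10000·0.001) = 1 + j10 → |·| ≈ 10.05, ∠ ≈ 84.29°
|L| = 0.1 · 1 / (10.05) ≈ 0.0099502
Gain = 20 log₁₀(0.0099502) ≈ -40.04 dB
∠L = (0°) − (84.29°) = -84.29°

ω = 3099: -30.3 dB, -72.1°; ω = 10000: -40.0 dB, -84.3°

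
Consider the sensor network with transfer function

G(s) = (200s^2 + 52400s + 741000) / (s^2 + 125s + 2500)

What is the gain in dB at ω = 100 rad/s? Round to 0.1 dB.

51.4 dB

Substitute s = j100:
Numerator: 200(j100)^2 + 52400(j100) + 741000 = -1259000 + j5240000
Denominator: (j100)^2 + 125(j100) + 2500 = -7500 + j12500
|N| = √(1259000² + 5240000²) ≈ 5.3891e+06, ∠N ≈ 103.51°
|D| = √(7500² + 12500²) ≈ 14577, ∠D ≈ 120.96°
|G| = 5.3891e+06 / 14577 ≈ 369.7
Gain = 20 log₁₀(369.7) ≈ 51.36 dB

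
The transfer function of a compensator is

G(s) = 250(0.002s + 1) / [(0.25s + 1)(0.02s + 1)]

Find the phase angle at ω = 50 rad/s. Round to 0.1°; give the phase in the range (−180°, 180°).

-124.7°

At ω = 50 rad/s:
zero (1 + j50·0.002) = 1 + j0.1 → |·| ≈ 1.005, ∠ ≈ 5.71°
pole (1 + j50·0.25) = 1 + j12.5 → |·| ≈ 12.54, ∠ ≈ 85.43°
pole (1 + j50·0.02) = 1 + j1 → |·| ≈ 1.4142, ∠ ≈ 45.00°
∠G = (5.71°) − (85.43° + 45.00°) = -124.72°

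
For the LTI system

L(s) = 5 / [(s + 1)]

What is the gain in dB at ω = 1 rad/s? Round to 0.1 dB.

At ω = 1 rad/s:
pole (1 + j1·1) = 1 + j1 → |·| ≈ 1.4142, ∠ ≈ 45.00°
|L| = 5 · 1 / (1.4142) ≈ 3.5356
Gain = 20 log₁₀(3.5356) ≈ 10.97 dB

11.0 dB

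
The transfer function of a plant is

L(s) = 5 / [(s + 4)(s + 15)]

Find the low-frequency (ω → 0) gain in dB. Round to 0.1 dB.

L(0) = 5 / (4·15) ≈ 0.083333
20 log₁₀(0.083333) ≈ -21.58 dB

-21.6 dB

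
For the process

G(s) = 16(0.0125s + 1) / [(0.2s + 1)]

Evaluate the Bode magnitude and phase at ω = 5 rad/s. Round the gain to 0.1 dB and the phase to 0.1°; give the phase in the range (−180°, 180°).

21.1 dB, -41.4°

At ω = 5 rad/s:
zero (1 + j5·0.0125) = 1 + j0.0625 → |·| ≈ 1.002, ∠ ≈ 3.58°
pole (1 + j5·0.2) = 1 + j1 → |·| ≈ 1.4142, ∠ ≈ 45.00°
|G| = 16 · 1.002 / (1.4142) ≈ 11.336
Gain = 20 log₁₀(11.336) ≈ 21.09 dB
∠G = (3.58°) − (45.00°) = -41.42°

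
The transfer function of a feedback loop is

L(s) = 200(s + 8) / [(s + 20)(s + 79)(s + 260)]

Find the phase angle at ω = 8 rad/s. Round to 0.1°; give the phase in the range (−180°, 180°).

At s = jω = j8:
zero (s+8): 8 + j8 → |·| = √(8²+8²) = √128 ≈ 11.314, ∠ = arctan(8/8) ≈ 45.00°
pole (s+20): 20 + j8 → |·| = √(20²+8²) = √464 ≈ 21.541, ∠ = arctan(8/20) ≈ 21.80°
pole (s+79): 79 + j8 → |·| = √(79²+8²) = √6305 ≈ 79.404, ∠ = arctan(8/79) ≈ 5.78°
pole (s+260): 260 + j8 → |·| = √(260²+8²) = √67664 ≈ 260.12, ∠ = arctan(8/260) ≈ 1.76°
∠L = 45.00° − 29.34° = 15.66°

15.7°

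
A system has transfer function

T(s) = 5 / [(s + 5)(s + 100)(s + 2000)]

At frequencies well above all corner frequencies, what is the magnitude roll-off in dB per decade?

Each pole contributes −20 dB/decade at high frequency; each zero contributes +20 dB/decade.
Net: 0 zero(s) − 3 pole(s) → -60 dB/decade.

-60 dB/decade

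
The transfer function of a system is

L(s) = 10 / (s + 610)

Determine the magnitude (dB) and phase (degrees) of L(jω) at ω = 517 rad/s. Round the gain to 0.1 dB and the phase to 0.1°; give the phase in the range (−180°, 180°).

At s = jω = j517:
pole (s+610): 610 + j517 → |·| = √(610²+517²) = √639389 ≈ 799.62, ∠ = arctan(517/610) ≈ 40.28°
|L| = 10 / 799.62 ≈ 0.012506
Gain = 20 log₁₀(0.012506) ≈ -38.06 dB
∠L = 0.00° − 40.28° = -40.28°

-38.1 dB, -40.3°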